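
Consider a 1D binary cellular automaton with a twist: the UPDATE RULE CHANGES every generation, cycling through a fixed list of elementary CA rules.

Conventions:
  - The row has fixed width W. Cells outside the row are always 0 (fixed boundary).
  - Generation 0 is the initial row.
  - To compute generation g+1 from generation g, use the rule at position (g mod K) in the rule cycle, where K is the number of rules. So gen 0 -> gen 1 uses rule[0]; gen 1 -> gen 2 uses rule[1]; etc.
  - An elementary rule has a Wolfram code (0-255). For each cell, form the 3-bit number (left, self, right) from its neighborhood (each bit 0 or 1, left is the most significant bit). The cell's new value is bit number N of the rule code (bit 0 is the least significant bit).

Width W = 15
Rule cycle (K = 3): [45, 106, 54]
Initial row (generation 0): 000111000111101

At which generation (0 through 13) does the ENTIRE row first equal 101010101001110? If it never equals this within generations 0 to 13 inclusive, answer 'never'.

Gen 0: 000111000111101
Gen 1 (rule 45): 110100010100011
Gen 2 (rule 106): 111000101000111
Gen 3 (rule 54): 000101111101000
Gen 4 (rule 45): 110111000011011
Gen 5 (rule 106): 111101000111111
Gen 6 (rule 54): 000011101000000
Gen 7 (rule 45): 111010011011111
Gen 8 (rule 106): 101100111110001
Gen 9 (rule 54): 110011000001011
Gen 10 (rule 45): 100010011101110
Gen 11 (rule 106): 000100110111010
Gen 12 (rule 54): 001111001000111
Gen 13 (rule 45): 101000001010100

Answer: never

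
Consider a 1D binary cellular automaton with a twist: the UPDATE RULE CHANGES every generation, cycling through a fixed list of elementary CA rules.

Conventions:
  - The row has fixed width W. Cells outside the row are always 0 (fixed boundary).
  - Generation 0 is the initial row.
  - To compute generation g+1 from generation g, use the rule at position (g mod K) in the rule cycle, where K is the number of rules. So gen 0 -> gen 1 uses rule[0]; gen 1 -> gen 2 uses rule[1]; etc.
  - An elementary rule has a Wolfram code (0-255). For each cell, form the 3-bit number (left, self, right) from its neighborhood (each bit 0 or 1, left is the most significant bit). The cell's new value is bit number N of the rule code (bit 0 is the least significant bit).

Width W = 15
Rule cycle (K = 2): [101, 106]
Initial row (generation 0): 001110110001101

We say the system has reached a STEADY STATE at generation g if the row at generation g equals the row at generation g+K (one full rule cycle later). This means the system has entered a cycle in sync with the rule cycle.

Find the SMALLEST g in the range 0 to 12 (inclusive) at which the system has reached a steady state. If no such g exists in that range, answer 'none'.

Answer: 6

Derivation:
Gen 0: 001110110001101
Gen 1 (rule 101): 100011010100111
Gen 2 (rule 106): 000111101001101
Gen 3 (rule 101): 110000111000111
Gen 4 (rule 106): 110001101001101
Gen 5 (rule 101): 010100111000111
Gen 6 (rule 106): 101001101001101
Gen 7 (rule 101): 111000111000111
Gen 8 (rule 106): 101001101001101
Gen 9 (rule 101): 111000111000111
Gen 10 (rule 106): 101001101001101
Gen 11 (rule 101): 111000111000111
Gen 12 (rule 106): 101001101001101
Gen 13 (rule 101): 111000111000111
Gen 14 (rule 106): 101001101001101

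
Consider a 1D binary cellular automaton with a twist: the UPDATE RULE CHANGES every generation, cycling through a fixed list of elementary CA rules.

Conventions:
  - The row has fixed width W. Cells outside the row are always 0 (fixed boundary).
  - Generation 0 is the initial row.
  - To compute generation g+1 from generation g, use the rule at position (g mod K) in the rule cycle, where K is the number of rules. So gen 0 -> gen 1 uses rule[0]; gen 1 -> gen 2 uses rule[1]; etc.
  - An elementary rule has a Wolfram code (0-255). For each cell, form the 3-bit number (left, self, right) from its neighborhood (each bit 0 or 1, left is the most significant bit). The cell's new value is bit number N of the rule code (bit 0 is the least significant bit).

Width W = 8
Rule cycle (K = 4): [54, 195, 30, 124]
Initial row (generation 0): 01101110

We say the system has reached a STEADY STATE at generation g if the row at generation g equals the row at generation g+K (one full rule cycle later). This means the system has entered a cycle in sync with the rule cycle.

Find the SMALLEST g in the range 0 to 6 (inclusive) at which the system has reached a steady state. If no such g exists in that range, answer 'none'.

Gen 0: 01101110
Gen 1 (rule 54): 10010001
Gen 2 (rule 195): 00100110
Gen 3 (rule 30): 01111101
Gen 4 (rule 124): 01000111
Gen 5 (rule 54): 11101000
Gen 6 (rule 195): 01100011
Gen 7 (rule 30): 11010110
Gen 8 (rule 124): 11111111
Gen 9 (rule 54): 00000000
Gen 10 (rule 195): 11111111

Answer: none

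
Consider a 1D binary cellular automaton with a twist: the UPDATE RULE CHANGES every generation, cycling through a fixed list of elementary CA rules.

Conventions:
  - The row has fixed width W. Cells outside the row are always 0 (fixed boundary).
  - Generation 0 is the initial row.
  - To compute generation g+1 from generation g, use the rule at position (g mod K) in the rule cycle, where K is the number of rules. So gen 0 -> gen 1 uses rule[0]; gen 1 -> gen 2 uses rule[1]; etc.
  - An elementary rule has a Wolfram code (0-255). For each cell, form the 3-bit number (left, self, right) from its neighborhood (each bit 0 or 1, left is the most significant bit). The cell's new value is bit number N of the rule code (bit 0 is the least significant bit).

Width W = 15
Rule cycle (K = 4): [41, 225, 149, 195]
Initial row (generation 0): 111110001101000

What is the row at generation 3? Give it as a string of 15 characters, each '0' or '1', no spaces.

Answer: 100101010111101

Derivation:
Gen 0: 111110001101000
Gen 1 (rule 41): 100000101010011
Gen 2 (rule 225): 001110010100001
Gen 3 (rule 149): 100101010111101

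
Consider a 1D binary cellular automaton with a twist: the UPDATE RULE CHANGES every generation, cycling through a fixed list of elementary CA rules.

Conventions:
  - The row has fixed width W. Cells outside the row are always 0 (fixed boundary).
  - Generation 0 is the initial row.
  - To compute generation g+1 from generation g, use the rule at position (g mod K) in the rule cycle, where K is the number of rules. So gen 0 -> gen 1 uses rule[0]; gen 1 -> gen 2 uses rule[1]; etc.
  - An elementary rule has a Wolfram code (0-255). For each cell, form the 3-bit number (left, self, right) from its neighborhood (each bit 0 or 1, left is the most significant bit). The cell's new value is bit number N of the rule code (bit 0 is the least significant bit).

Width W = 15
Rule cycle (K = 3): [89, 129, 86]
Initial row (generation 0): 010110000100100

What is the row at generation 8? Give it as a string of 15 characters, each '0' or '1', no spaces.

Gen 0: 010110000100100
Gen 1 (rule 89): 000111110010011
Gen 2 (rule 129): 110011100000000
Gen 3 (rule 86): 011100110000000
Gen 4 (rule 89): 010110111111111
Gen 5 (rule 129): 000000011111110
Gen 6 (rule 86): 000000100000011
Gen 7 (rule 89): 111110011111011
Gen 8 (rule 129): 011100001110000

Answer: 011100001110000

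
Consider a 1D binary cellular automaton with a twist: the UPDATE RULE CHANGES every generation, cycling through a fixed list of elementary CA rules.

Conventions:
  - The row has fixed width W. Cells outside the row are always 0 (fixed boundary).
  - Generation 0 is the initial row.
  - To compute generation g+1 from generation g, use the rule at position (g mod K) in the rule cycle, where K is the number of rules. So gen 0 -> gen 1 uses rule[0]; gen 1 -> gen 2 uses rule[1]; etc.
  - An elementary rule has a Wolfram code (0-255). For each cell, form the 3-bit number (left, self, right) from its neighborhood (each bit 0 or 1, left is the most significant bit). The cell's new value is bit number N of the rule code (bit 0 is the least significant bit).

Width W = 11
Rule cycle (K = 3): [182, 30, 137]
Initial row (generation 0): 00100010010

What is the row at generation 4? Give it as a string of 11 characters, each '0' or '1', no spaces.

Gen 0: 00100010010
Gen 1 (rule 182): 01110111111
Gen 2 (rule 30): 11000100000
Gen 3 (rule 137): 10010001111
Gen 4 (rule 182): 11111010110

Answer: 11111010110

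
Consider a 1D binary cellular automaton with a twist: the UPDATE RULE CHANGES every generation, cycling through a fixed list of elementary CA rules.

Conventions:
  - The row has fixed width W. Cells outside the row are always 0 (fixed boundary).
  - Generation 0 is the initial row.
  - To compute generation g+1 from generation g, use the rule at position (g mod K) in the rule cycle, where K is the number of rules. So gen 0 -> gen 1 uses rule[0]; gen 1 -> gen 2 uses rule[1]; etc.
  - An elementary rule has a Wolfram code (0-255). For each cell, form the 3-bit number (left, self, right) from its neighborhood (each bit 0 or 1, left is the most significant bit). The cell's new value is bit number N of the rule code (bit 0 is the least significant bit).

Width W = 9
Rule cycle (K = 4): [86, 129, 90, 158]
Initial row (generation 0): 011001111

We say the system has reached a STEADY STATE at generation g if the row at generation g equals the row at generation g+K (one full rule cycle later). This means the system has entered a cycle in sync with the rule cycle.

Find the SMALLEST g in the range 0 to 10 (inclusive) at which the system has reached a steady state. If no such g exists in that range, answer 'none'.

Answer: none

Derivation:
Gen 0: 011001111
Gen 1 (rule 86): 101110001
Gen 2 (rule 129): 000100100
Gen 3 (rule 90): 001011010
Gen 4 (rule 158): 011010011
Gen 5 (rule 86): 101011101
Gen 6 (rule 129): 000001000
Gen 7 (rule 90): 000010100
Gen 8 (rule 158): 000110110
Gen 9 (rule 86): 001010011
Gen 10 (rule 129): 100000000
Gen 11 (rule 90): 010000000
Gen 12 (rule 158): 111000000
Gen 13 (rule 86): 001100000
Gen 14 (rule 129): 100001111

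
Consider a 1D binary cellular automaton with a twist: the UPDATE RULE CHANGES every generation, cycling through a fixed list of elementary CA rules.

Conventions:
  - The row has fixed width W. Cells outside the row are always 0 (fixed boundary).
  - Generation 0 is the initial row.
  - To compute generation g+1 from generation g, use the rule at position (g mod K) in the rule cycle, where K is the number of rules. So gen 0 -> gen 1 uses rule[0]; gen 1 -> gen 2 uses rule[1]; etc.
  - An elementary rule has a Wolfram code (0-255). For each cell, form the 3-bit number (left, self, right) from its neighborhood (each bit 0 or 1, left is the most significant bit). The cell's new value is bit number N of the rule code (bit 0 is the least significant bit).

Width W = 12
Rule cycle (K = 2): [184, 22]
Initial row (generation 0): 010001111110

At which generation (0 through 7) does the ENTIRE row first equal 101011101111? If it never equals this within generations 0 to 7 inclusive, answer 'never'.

Answer: never

Derivation:
Gen 0: 010001111110
Gen 1 (rule 184): 001001111101
Gen 2 (rule 22): 011110000001
Gen 3 (rule 184): 011101000000
Gen 4 (rule 22): 100001100000
Gen 5 (rule 184): 010001010000
Gen 6 (rule 22): 111011011000
Gen 7 (rule 184): 110110110100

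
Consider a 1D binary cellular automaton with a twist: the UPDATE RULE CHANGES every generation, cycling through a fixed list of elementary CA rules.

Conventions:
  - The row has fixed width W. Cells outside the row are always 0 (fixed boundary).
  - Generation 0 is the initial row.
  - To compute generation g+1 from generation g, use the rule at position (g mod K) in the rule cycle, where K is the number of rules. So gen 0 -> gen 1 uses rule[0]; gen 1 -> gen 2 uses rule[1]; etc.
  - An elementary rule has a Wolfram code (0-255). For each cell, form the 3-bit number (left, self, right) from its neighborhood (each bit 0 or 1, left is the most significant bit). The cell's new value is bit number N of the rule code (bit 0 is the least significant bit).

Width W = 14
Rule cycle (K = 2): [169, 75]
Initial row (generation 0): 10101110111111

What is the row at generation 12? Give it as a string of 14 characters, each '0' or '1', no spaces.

Answer: 10101100110111

Derivation:
Gen 0: 10101110111111
Gen 1 (rule 169): 01011101111110
Gen 2 (rule 75): 10010101000010
Gen 3 (rule 169): 00001010011000
Gen 4 (rule 75): 11110000111011
Gen 5 (rule 169): 11100110110110
Gen 6 (rule 75): 10101110110110
Gen 7 (rule 169): 01011101101100
Gen 8 (rule 75): 10010101101101
Gen 9 (rule 169): 00001011011010
Gen 10 (rule 75): 11110011011000
Gen 11 (rule 169): 11100010110011
Gen 12 (rule 75): 10101100110111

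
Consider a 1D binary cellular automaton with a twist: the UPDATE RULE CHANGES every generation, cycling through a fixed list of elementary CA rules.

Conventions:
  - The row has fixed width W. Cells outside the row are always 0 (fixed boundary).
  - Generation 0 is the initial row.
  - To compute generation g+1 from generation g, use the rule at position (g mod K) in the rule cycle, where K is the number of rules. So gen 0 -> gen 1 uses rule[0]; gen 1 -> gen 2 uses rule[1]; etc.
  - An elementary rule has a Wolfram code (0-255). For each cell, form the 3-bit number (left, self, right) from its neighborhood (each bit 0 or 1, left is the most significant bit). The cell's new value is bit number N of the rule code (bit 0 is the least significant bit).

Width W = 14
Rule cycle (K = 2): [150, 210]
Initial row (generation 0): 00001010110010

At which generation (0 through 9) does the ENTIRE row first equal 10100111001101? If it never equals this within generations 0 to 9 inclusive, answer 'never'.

Gen 0: 00001010110010
Gen 1 (rule 150): 00011010001111
Gen 2 (rule 210): 00101001010111
Gen 3 (rule 150): 01101111010010
Gen 4 (rule 210): 10100111001101
Gen 5 (rule 150): 10111010110001
Gen 6 (rule 210): 00011000011010
Gen 7 (rule 150): 00100100100011
Gen 8 (rule 210): 01011011010101
Gen 9 (rule 150): 11000000010101

Answer: 4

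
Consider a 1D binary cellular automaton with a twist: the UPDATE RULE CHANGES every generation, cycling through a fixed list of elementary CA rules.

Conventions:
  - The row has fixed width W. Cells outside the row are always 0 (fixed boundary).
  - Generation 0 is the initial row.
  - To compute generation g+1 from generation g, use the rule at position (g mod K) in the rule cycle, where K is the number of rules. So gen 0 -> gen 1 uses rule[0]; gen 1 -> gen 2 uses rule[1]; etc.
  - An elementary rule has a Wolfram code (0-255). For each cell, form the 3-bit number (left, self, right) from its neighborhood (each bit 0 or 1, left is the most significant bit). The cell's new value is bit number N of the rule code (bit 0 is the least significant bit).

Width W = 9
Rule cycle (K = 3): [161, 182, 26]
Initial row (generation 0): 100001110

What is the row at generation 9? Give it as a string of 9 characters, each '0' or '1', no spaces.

Gen 0: 100001110
Gen 1 (rule 161): 001100100
Gen 2 (rule 182): 010011110
Gen 3 (rule 26): 101110001
Gen 4 (rule 161): 010100100
Gen 5 (rule 182): 111111110
Gen 6 (rule 26): 100000001
Gen 7 (rule 161): 001111100
Gen 8 (rule 182): 010111010
Gen 9 (rule 26): 100100001

Answer: 100100001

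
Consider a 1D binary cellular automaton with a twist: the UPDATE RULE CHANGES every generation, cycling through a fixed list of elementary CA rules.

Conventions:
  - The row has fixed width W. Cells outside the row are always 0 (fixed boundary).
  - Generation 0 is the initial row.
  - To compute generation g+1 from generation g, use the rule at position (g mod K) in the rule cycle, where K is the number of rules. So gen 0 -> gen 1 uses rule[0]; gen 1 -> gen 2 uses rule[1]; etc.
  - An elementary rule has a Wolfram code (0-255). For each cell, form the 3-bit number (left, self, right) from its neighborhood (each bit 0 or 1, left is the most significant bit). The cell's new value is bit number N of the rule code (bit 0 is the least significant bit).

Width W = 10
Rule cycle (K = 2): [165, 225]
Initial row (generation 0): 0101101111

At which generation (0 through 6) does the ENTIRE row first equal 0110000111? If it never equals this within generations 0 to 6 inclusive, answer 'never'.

Answer: never

Derivation:
Gen 0: 0101101111
Gen 1 (rule 165): 0110010110
Gen 2 (rule 225): 0010001010
Gen 3 (rule 165): 1010101110
Gen 4 (rule 225): 0101010110
Gen 5 (rule 165): 0111111000
Gen 6 (rule 225): 0011111011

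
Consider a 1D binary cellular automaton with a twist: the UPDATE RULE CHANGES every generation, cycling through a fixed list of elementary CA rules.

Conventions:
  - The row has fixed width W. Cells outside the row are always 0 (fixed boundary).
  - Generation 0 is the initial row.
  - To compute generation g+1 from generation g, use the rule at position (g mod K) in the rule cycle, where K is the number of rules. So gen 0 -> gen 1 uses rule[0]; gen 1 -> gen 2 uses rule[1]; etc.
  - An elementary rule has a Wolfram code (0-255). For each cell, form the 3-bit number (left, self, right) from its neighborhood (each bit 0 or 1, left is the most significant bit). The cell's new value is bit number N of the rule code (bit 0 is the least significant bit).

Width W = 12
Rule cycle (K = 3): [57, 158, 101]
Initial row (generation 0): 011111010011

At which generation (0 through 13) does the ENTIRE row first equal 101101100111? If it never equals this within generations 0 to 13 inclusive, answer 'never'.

Gen 0: 011111010011
Gen 1 (rule 57): 010000101010
Gen 2 (rule 158): 111001101011
Gen 3 (rule 101): 001000111101
Gen 4 (rule 57): 100110100010
Gen 5 (rule 158): 111100110111
Gen 6 (rule 101): 000100011001
Gen 7 (rule 57): 110011010100
Gen 8 (rule 158): 101110010110
Gen 9 (rule 101): 110010011010
Gen 10 (rule 57): 101001010101
Gen 11 (rule 158): 101111010101
Gen 12 (rule 101): 110001111111
Gen 13 (rule 57): 101101000000

Answer: never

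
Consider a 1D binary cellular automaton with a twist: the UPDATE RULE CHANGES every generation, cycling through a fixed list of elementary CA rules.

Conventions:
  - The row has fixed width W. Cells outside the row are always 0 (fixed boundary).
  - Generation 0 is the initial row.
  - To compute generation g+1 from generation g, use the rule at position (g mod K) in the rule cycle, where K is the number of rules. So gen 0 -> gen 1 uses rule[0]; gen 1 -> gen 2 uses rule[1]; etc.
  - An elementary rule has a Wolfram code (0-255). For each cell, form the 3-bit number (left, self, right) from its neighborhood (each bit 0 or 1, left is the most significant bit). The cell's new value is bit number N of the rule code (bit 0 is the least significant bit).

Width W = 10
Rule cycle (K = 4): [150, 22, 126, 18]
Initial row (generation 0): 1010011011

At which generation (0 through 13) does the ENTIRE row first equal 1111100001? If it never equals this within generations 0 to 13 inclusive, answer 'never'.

Gen 0: 1010011011
Gen 1 (rule 150): 1011100000
Gen 2 (rule 22): 1000010000
Gen 3 (rule 126): 1100111000
Gen 4 (rule 18): 0011000100
Gen 5 (rule 150): 0100101110
Gen 6 (rule 22): 1111100001
Gen 7 (rule 126): 1000110011
Gen 8 (rule 18): 0101001100
Gen 9 (rule 150): 1101110010
Gen 10 (rule 22): 0000001111
Gen 11 (rule 126): 0000011001
Gen 12 (rule 18): 0000100110
Gen 13 (rule 150): 0001111001

Answer: 6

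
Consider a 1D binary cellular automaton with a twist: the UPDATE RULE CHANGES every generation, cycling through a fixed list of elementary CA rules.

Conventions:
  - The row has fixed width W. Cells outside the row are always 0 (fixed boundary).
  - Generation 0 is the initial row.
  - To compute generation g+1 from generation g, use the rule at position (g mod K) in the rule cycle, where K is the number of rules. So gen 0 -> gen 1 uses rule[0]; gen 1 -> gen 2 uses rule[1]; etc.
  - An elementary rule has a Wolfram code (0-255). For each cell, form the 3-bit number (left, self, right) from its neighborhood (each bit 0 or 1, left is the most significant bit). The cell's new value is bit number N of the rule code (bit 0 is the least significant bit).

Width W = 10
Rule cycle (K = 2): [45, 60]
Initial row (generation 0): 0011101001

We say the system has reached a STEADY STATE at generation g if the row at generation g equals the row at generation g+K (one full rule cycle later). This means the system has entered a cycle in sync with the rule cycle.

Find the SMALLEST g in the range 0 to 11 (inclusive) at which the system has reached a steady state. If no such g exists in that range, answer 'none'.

Answer: 9

Derivation:
Gen 0: 0011101001
Gen 1 (rule 45): 1010011001
Gen 2 (rule 60): 1111010101
Gen 3 (rule 45): 1000111111
Gen 4 (rule 60): 1100100000
Gen 5 (rule 45): 1000101111
Gen 6 (rule 60): 1100111000
Gen 7 (rule 45): 1000100011
Gen 8 (rule 60): 1100110010
Gen 9 (rule 45): 1000100010
Gen 10 (rule 60): 1100110011
Gen 11 (rule 45): 1000100010
Gen 12 (rule 60): 1100110011
Gen 13 (rule 45): 1000100010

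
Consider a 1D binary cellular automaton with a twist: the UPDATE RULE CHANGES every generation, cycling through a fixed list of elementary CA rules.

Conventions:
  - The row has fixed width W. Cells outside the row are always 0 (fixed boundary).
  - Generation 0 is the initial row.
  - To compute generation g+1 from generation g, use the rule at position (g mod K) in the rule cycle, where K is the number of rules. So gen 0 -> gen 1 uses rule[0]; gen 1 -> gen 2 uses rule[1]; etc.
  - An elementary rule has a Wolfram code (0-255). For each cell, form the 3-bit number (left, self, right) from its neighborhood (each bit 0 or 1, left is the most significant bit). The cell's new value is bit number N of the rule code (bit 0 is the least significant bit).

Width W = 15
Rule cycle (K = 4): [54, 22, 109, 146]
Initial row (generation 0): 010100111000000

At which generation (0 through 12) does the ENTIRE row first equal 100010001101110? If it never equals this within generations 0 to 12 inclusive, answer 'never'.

Gen 0: 010100111000000
Gen 1 (rule 54): 111111000100000
Gen 2 (rule 22): 000000101110000
Gen 3 (rule 109): 111110111010111
Gen 4 (rule 146): 011100010000010
Gen 5 (rule 54): 100010111000111
Gen 6 (rule 22): 110110000101000
Gen 7 (rule 109): 111110110111011
Gen 8 (rule 146): 011100000010000
Gen 9 (rule 54): 100010000111000
Gen 10 (rule 22): 110111001000100
Gen 11 (rule 109): 111101001010101
Gen 12 (rule 146): 011000110000000

Answer: never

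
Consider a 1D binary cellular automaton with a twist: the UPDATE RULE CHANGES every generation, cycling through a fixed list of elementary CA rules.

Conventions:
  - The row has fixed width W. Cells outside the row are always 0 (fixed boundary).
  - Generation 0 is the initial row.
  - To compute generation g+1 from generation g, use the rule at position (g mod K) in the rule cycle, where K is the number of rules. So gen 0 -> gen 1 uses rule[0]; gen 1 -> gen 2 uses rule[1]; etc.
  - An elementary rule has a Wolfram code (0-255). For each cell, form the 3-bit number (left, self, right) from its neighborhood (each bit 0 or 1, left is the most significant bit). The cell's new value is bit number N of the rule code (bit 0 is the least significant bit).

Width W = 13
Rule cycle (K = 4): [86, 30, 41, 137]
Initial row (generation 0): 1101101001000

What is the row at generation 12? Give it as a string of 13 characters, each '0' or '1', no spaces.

Answer: 0000011001010

Derivation:
Gen 0: 1101101001000
Gen 1 (rule 86): 0100101111100
Gen 2 (rule 30): 1111101000010
Gen 3 (rule 41): 1000010011000
Gen 4 (rule 137): 0011000010011
Gen 5 (rule 86): 0101100111101
Gen 6 (rule 30): 1101011100001
Gen 7 (rule 41): 1010110001100
Gen 8 (rule 137): 0000100101001
Gen 9 (rule 86): 0001111101111
Gen 10 (rule 30): 0011000001000
Gen 11 (rule 41): 1010011100011
Gen 12 (rule 137): 0000011001010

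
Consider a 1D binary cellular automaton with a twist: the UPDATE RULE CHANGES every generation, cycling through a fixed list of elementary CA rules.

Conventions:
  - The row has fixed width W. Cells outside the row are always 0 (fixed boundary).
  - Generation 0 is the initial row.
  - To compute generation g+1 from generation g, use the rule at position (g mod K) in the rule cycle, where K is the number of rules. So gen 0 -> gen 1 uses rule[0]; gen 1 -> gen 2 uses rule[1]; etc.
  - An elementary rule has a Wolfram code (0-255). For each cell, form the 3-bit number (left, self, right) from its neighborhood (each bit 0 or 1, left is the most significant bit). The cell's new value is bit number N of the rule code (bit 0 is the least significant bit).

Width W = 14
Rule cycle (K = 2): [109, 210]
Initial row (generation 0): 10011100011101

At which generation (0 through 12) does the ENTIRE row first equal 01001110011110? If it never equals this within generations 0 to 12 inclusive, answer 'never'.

Gen 0: 10011100011101
Gen 1 (rule 109): 10010101010111
Gen 2 (rule 210): 01100000000011
Gen 3 (rule 109): 01101111111011
Gen 4 (rule 210): 10100111111001
Gen 5 (rule 109): 11100100001001
Gen 6 (rule 210): 01111010010110
Gen 7 (rule 109): 01001110011110
Gen 8 (rule 210): 10110111101111
Gen 9 (rule 109): 11111100111001
Gen 10 (rule 210): 01111111011110
Gen 11 (rule 109): 01000001110010
Gen 12 (rule 210): 10100010111101

Answer: 7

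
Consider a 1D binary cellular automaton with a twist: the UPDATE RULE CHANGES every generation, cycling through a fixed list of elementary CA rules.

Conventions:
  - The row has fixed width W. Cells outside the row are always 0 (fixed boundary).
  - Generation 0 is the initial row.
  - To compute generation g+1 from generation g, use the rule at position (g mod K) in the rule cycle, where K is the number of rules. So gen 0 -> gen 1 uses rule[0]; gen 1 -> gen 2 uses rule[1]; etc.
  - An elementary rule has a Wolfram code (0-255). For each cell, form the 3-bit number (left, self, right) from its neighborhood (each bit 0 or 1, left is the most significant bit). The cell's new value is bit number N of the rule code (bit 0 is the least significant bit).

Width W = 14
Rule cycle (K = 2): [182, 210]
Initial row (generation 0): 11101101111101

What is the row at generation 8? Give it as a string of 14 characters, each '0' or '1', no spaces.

Gen 0: 11101101111101
Gen 1 (rule 182): 01010010111011
Gen 2 (rule 210): 10001100011001
Gen 3 (rule 182): 11010010100111
Gen 4 (rule 210): 01001100011011
Gen 5 (rule 182): 11110010100100
Gen 6 (rule 210): 01111100011010
Gen 7 (rule 182): 10111010100111
Gen 8 (rule 210): 00011000011011

Answer: 00011000011011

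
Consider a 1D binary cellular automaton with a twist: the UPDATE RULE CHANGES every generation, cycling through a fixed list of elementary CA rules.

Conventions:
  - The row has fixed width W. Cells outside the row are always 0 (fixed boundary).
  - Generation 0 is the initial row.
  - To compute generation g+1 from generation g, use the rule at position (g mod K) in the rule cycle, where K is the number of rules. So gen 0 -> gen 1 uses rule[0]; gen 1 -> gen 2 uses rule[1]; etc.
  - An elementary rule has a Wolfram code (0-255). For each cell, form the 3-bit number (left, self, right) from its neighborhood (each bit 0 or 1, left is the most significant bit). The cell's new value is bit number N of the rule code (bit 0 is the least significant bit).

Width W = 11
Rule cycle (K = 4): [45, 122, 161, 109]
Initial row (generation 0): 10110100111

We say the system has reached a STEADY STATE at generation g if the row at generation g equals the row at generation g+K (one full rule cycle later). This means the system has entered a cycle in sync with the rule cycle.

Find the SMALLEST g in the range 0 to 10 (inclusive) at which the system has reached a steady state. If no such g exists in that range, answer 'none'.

Answer: none

Derivation:
Gen 0: 10110100111
Gen 1 (rule 45): 11101100100
Gen 2 (rule 122): 10111111010
Gen 3 (rule 161): 01011110100
Gen 4 (rule 109): 01110011101
Gen 5 (rule 45): 01000010011
Gen 6 (rule 122): 10100101111
Gen 7 (rule 161): 01000010110
Gen 8 (rule 109): 01011011110
Gen 9 (rule 45): 01110110000
Gen 10 (rule 122): 11011111000
Gen 11 (rule 161): 00101110011
Gen 12 (rule 109): 10111010011
Gen 13 (rule 45): 11100110010
Gen 14 (rule 122): 10111111101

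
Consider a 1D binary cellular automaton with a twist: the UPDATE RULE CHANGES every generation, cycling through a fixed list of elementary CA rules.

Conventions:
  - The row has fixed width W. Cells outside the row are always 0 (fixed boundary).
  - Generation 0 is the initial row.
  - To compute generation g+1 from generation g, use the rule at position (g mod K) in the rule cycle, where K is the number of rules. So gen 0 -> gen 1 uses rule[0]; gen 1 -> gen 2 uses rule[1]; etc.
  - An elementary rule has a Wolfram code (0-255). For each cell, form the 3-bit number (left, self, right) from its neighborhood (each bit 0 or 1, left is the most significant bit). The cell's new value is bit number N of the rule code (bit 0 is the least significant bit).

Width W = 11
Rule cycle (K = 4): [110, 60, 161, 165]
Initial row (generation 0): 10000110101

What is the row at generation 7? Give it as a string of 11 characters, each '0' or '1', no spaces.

Answer: 00000101010

Derivation:
Gen 0: 10000110101
Gen 1 (rule 110): 10001111111
Gen 2 (rule 60): 11001000000
Gen 3 (rule 161): 00000011111
Gen 4 (rule 165): 11111001110
Gen 5 (rule 110): 10001011010
Gen 6 (rule 60): 11001110111
Gen 7 (rule 161): 00000101010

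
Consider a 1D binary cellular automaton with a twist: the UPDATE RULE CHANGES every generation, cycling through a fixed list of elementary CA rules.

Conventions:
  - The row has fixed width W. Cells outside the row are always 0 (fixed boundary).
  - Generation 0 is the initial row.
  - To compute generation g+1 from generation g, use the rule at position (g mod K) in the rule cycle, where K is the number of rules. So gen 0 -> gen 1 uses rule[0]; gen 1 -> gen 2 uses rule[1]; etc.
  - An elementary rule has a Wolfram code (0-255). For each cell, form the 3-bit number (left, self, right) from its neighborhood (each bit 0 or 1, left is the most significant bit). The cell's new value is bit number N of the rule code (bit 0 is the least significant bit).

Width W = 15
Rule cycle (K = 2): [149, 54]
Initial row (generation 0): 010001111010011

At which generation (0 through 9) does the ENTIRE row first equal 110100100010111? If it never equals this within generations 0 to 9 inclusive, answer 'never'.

Gen 0: 010001111010011
Gen 1 (rule 149): 011100110011000
Gen 2 (rule 54): 100011001100100
Gen 3 (rule 149): 111000100010111
Gen 4 (rule 54): 000101110111000
Gen 5 (rule 149): 110100100010111
Gen 6 (rule 54): 001111110111000
Gen 7 (rule 149): 100111100010111
Gen 8 (rule 54): 111000010111000
Gen 9 (rule 149): 010111010010111

Answer: 5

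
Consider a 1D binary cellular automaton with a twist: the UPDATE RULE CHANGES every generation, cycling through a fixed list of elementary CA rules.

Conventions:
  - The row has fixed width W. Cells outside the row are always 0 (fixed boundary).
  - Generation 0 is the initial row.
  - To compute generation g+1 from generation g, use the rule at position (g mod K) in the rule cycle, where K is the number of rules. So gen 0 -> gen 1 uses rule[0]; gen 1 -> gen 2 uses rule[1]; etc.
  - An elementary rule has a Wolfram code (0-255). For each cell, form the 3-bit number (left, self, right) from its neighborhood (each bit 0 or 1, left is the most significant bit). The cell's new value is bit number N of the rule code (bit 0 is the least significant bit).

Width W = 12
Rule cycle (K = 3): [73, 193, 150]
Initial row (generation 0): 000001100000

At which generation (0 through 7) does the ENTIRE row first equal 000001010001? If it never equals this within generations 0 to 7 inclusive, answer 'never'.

Answer: 7

Derivation:
Gen 0: 000001100000
Gen 1 (rule 73): 111101101111
Gen 2 (rule 193): 011100100111
Gen 3 (rule 150): 101011111010
Gen 4 (rule 73): 000010001000
Gen 5 (rule 193): 111000100011
Gen 6 (rule 150): 010101110100
Gen 7 (rule 73): 000001010001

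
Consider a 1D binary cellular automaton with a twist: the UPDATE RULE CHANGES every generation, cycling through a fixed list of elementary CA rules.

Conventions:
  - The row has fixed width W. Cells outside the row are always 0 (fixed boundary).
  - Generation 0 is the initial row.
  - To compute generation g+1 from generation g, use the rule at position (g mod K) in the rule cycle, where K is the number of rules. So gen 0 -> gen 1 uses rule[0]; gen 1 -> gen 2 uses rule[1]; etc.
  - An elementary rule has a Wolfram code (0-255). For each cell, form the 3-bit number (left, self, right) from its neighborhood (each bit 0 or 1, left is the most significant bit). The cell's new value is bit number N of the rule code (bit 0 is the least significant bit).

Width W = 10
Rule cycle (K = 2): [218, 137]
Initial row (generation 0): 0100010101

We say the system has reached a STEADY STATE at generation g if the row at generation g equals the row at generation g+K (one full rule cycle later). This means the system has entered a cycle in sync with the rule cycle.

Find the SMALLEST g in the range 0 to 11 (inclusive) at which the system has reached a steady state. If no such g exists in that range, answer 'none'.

Gen 0: 0100010101
Gen 1 (rule 218): 1010100000
Gen 2 (rule 137): 0000001111
Gen 3 (rule 218): 0000011111
Gen 4 (rule 137): 1111011110
Gen 5 (rule 218): 1111011111
Gen 6 (rule 137): 1110011110
Gen 7 (rule 218): 1111111111
Gen 8 (rule 137): 1111111110
Gen 9 (rule 218): 1111111111
Gen 10 (rule 137): 1111111110
Gen 11 (rule 218): 1111111111
Gen 12 (rule 137): 1111111110
Gen 13 (rule 218): 1111111111

Answer: 7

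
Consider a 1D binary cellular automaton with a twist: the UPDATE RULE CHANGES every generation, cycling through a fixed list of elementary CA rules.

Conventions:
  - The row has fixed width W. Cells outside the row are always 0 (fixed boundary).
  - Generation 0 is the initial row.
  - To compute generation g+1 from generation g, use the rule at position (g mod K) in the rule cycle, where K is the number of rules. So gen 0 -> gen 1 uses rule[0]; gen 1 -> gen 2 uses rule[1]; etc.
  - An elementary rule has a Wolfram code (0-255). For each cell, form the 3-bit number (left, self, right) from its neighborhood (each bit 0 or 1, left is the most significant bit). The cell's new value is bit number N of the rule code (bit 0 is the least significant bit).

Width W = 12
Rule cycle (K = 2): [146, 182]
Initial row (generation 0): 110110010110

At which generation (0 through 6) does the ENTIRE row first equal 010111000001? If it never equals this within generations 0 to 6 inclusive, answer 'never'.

Answer: never

Derivation:
Gen 0: 110110010110
Gen 1 (rule 146): 000001100001
Gen 2 (rule 182): 000010010011
Gen 3 (rule 146): 000101101100
Gen 4 (rule 182): 001110010010
Gen 5 (rule 146): 010101101101
Gen 6 (rule 182): 111110010011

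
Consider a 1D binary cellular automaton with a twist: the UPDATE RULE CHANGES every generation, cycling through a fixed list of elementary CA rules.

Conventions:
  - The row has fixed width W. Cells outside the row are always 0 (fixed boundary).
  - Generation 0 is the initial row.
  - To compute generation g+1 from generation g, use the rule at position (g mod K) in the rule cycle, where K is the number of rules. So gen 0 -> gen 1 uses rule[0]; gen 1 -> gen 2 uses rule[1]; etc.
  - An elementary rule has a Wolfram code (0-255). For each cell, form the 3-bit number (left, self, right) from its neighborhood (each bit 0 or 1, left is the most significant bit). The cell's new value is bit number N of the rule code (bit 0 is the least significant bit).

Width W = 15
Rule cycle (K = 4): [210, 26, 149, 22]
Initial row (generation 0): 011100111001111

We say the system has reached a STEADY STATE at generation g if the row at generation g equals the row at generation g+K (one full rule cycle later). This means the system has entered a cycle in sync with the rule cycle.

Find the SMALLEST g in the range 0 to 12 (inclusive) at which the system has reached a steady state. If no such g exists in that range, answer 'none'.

Answer: 4

Derivation:
Gen 0: 011100111001111
Gen 1 (rule 210): 101111011110111
Gen 2 (rule 26): 001000010000100
Gen 3 (rule 149): 101111011110111
Gen 4 (rule 22): 100000000000000
Gen 5 (rule 210): 010000000000000
Gen 6 (rule 26): 101000000000000
Gen 7 (rule 149): 101111111111111
Gen 8 (rule 22): 100000000000000
Gen 9 (rule 210): 010000000000000
Gen 10 (rule 26): 101000000000000
Gen 11 (rule 149): 101111111111111
Gen 12 (rule 22): 100000000000000
Gen 13 (rule 210): 010000000000000
Gen 14 (rule 26): 101000000000000
Gen 15 (rule 149): 101111111111111
Gen 16 (rule 22): 100000000000000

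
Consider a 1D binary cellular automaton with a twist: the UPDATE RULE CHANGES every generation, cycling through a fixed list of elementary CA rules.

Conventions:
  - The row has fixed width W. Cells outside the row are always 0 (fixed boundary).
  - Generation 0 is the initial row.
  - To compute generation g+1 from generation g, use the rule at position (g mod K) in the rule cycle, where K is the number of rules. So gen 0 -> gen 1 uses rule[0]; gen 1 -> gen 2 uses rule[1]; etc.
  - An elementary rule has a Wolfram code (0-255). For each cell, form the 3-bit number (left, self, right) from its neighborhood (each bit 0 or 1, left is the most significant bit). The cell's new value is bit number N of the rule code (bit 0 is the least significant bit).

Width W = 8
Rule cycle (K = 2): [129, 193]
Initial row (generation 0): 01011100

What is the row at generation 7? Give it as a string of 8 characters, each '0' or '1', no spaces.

Answer: 00100111

Derivation:
Gen 0: 01011100
Gen 1 (rule 129): 00001001
Gen 2 (rule 193): 11100000
Gen 3 (rule 129): 01001111
Gen 4 (rule 193): 00000111
Gen 5 (rule 129): 11110010
Gen 6 (rule 193): 01110000
Gen 7 (rule 129): 00100111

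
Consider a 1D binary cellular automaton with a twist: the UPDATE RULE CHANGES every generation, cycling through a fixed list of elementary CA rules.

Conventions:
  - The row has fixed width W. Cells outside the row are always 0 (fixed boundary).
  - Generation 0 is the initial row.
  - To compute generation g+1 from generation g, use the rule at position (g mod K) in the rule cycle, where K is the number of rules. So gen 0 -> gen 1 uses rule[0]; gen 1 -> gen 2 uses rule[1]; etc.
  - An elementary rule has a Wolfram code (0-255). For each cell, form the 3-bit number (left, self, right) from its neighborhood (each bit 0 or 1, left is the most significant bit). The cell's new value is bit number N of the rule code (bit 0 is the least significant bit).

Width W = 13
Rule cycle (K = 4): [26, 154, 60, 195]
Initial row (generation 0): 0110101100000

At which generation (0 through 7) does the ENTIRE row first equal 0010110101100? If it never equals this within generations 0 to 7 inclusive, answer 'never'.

Gen 0: 0110101100000
Gen 1 (rule 26): 1100001010000
Gen 2 (rule 154): 1010010001000
Gen 3 (rule 60): 1111011001100
Gen 4 (rule 195): 0111001010101
Gen 5 (rule 26): 1100110000000
Gen 6 (rule 154): 1011101000000
Gen 7 (rule 60): 1110011100000

Answer: never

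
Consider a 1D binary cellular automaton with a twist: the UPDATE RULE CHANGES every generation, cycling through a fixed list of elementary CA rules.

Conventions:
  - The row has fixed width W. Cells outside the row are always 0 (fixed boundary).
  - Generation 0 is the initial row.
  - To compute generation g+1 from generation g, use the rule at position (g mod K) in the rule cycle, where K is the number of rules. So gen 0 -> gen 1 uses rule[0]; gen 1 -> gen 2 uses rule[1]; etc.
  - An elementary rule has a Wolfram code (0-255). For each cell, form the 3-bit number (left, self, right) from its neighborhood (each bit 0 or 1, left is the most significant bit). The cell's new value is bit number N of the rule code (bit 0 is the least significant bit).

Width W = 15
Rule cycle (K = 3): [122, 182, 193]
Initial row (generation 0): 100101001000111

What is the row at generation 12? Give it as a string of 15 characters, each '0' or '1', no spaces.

Answer: 100011110000001

Derivation:
Gen 0: 100101001000111
Gen 1 (rule 122): 011010110101101
Gen 2 (rule 182): 100111001110011
Gen 3 (rule 193): 000011000110001
Gen 4 (rule 122): 000111101111010
Gen 5 (rule 182): 001011010110111
Gen 6 (rule 193): 100001000010011
Gen 7 (rule 122): 010010100101111
Gen 8 (rule 182): 111111111110110
Gen 9 (rule 193): 011111111110010
Gen 10 (rule 122): 110000000011101
Gen 11 (rule 182): 001000000101011
Gen 12 (rule 193): 100011110000001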